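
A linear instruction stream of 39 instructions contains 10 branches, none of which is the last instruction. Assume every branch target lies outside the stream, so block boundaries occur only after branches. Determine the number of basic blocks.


With no in-sequence branch targets, the leaders are the first instruction plus the instruction after each branch.
Number of basic blocks = branches + 1
= 10 + 1 = 11

11


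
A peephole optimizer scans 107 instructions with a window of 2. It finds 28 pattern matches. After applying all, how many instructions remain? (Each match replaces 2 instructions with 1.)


Each match removes 1 instructions.
Total removed = 28 * 1 = 28
Remaining = 107 - 28 = 79

79


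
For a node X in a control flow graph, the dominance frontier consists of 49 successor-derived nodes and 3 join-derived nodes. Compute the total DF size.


DF(X) = direct successor contributions + join point contributions
= 49 + 3 = 52

52


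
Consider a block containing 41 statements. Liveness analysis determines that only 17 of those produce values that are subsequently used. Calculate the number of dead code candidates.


Dead code = total statements - live definitions
= 41 - 17 = 24

24


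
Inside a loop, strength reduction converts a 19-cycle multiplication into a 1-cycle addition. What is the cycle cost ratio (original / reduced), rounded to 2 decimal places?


Ratio = mult_cost / add_cost = 19 / 1 = 19.0

19.0


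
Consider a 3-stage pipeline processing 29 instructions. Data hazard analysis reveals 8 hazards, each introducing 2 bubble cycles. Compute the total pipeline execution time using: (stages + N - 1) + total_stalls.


Base cycles = 3 + 29 - 1 = 31
Total stalls = 8 * 2 = 16
Total = 31 + 16 = 47

47


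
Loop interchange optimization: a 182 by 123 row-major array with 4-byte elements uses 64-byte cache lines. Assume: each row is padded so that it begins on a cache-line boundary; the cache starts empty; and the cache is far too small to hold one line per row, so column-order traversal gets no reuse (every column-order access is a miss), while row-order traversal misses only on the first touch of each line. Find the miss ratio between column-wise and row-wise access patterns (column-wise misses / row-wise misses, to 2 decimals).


Each row occupies 123 * 4 = 492 bytes and starts on a line boundary, so it spans ceil(492 / 64) = 8 cache lines.
Row-major traversal misses (one per line touched): 182 * ceil(123 * 4 / 64) = 1456
Column-major traversal misses (no reuse, every access misses): 182 * 123 = 22386
Ratio = 22386 / 1456 = 15.38

15.38


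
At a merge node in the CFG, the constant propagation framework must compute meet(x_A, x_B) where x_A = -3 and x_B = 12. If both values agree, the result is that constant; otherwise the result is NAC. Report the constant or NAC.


Meet operation: if both paths give the same constant, result is that constant; if they differ, result is NAC (not-a-constant).
Path A: -3, Path B: 12 -> differ
Result: not-a-constant -> NAC

NAC


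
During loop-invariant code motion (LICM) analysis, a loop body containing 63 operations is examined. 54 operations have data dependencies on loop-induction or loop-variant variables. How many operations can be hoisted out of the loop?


Invariant candidates = total - loop-dependent
= 63 - 54 = 9

9


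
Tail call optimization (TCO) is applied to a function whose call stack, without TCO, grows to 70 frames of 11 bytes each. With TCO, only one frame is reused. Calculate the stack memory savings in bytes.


Without TCO: 70 * 11 = 770 bytes
With TCO: reuse 1 frame = 11 bytes
Savings = 770 - 11 = 759

759


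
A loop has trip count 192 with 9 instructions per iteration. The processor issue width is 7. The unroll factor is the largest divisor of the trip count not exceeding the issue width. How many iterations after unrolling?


Largest divisor of 192 <= 7 is 6
New iterations = 192 / 6 = 32

32


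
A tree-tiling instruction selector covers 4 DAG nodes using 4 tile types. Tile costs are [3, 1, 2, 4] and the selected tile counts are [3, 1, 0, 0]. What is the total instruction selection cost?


Total cost = sum(count_i * cost_i)
= 3*3 + 1*1 + 0*2 + 0*4
= 10

10


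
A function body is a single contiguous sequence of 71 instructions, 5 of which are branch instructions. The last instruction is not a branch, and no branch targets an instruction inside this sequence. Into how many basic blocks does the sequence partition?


With no in-sequence branch targets, the leaders are the first instruction plus the instruction after each branch.
Number of basic blocks = branches + 1
= 5 + 1 = 6

6


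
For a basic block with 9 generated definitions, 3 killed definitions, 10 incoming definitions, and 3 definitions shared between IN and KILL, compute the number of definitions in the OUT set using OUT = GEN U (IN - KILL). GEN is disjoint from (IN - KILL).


IN - KILL: 10 - 3 = 7 surviving definitions
OUT = GEN + surviving = 9 + 7 = 16

16


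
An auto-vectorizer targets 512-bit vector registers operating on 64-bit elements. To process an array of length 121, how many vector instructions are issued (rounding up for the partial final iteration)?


Width = 512 / 64 = 8 elements per vector op
Iterations = ceil(121 / 8) = 16

16


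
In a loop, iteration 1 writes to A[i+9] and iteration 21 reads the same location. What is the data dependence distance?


Distance = read iteration - write iteration
= 21 - 1 = 20

20


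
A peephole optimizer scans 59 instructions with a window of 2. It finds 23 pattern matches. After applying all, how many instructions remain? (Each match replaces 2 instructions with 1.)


Each match removes 1 instructions.
Total removed = 23 * 1 = 23
Remaining = 59 - 23 = 36

36


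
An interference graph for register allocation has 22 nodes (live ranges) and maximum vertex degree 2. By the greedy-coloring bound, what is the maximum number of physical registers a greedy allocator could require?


Greedy coloring never needs more than (max_degree + 1) colors: when coloring a vertex, at most max_degree neighbors are already colored.
Upper bound = 2 + 1 = 3

3


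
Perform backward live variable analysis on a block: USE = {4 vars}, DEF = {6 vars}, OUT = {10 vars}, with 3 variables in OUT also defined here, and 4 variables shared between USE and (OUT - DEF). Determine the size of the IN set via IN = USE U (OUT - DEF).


OUT - DEF: 10 - 3 = 7
|IN| = |USE| + |OUT - DEF| - |USE ∩ (OUT - DEF)| = 4 + 7 - 4 = 7

7


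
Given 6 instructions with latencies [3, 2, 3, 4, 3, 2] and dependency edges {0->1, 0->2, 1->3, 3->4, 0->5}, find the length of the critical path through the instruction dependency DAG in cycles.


Compute longest path through dependency graph: dist(Ik) = max over predecessors of dist + latency(Ik).
dist(I0) = latency 3 = 3
dist(I1) = dist(I0) + 2 = 3 + 2 = 5
dist(I2) = dist(I0) + 3 = 3 + 3 = 6
dist(I3) = dist(I1) + 4 = 5 + 4 = 9
dist(I4) = dist(I3) + 3 = 9 + 3 = 12
dist(I5) = dist(I0) + 2 = 3 + 2 = 5
Critical path = max dist = 12

12


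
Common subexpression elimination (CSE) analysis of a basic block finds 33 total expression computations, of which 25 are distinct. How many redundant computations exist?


CSE count = total expressions - unique expressions
= 33 - 25 = 8

8


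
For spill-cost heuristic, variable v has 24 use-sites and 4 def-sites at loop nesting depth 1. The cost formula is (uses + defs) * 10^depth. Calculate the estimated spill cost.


uses + defs = 24 + 4 = 28
10^1 = 10
Spill cost = 28 * 10 = 280

280


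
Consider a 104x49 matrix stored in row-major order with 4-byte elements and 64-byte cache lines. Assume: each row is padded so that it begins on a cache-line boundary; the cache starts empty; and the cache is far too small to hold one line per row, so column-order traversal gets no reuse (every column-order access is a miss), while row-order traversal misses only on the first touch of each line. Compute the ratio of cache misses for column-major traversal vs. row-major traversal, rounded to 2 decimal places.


Each row occupies 49 * 4 = 196 bytes and starts on a line boundary, so it spans ceil(196 / 64) = 4 cache lines.
Row-major traversal misses (one per line touched): 104 * ceil(49 * 4 / 64) = 416
Column-major traversal misses (no reuse, every access misses): 104 * 49 = 5096
Ratio = 5096 / 416 = 12.25

12.25


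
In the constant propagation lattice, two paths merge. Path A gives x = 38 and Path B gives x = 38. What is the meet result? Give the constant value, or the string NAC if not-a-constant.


Meet operation: if both paths give the same constant, result is that constant; if they differ, result is NAC (not-a-constant).
Path A: 38, Path B: 38 -> equal
Result: constant -> 38

38


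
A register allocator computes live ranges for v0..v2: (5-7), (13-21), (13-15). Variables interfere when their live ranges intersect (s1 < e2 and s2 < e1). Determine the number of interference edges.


Check all pairs for overlapping intervals.
Two intervals (s1,e1) and (s2,e2) overlap if s1 < e2 and s2 < e1.
v0 (5-7) vs v1..v2: overlaps none -> 0
v1 (13-21) vs v2: overlaps v2 -> 1
Total overlapping pairs = 0 + 1 = 1

1


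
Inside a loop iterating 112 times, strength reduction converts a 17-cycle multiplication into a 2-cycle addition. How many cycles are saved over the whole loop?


Per-iteration saving = 17 - 2 = 15
Total saved = 112 * 15 = 1680

1680


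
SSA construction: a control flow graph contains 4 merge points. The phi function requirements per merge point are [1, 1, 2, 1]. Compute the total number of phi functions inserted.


Total phi functions = sum of phi functions at each join node
= 1 + 1 + 2 + 1 = 5

5


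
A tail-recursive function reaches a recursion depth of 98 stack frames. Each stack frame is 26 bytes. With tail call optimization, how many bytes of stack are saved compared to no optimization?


Without TCO: 98 * 26 = 2548 bytes
With TCO: reuse 1 frame = 26 bytes
Savings = 2548 - 26 = 2522

2522


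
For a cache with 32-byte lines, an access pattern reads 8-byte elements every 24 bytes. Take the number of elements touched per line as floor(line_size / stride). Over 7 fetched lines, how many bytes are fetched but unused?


Elements per line = floor(32 / 24) = 1
Bytes used per line = 1 * 8 = 8
Wasted per line = 32 - 8 = 24
Total wasted = 24 * 7 = 168

168


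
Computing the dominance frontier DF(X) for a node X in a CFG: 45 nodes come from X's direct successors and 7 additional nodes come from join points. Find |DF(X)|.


DF(X) = direct successor contributions + join point contributions
= 45 + 7 = 52

52


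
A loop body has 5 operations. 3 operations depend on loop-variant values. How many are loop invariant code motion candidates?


Invariant candidates = total - loop-dependent
= 5 - 3 = 2

2


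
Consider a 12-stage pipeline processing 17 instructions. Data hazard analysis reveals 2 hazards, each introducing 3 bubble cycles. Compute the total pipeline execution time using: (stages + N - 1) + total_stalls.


Base cycles = 12 + 17 - 1 = 28
Total stalls = 2 * 3 = 6
Total = 28 + 6 = 34

34


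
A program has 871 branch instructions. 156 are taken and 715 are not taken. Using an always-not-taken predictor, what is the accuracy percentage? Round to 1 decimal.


Predictor: always-not-taken
Correct predictions = 715
Accuracy = 715 / 871 * 100 = 82.1%

82.1


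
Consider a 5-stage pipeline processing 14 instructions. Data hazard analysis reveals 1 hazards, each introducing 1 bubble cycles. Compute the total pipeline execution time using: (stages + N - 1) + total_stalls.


Base cycles = 5 + 14 - 1 = 18
Total stalls = 1 * 1 = 1
Total = 18 + 1 = 19

19


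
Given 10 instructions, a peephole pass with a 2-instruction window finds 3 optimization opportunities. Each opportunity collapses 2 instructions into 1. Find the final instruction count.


Each match removes 1 instructions.
Total removed = 3 * 1 = 3
Remaining = 10 - 3 = 7

7


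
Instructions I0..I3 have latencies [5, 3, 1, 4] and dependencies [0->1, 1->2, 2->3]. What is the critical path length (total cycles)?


Compute longest path through dependency graph: dist(Ik) = max over predecessors of dist + latency(Ik).
dist(I0) = latency 5 = 5
dist(I1) = dist(I0) + 3 = 5 + 3 = 8
dist(I2) = dist(I1) + 1 = 8 + 1 = 9
dist(I3) = dist(I2) + 4 = 9 + 4 = 13
Critical path = max dist = 13

13


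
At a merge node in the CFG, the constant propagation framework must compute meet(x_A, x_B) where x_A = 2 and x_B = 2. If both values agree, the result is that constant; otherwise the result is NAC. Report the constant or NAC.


Meet operation: if both paths give the same constant, result is that constant; if they differ, result is NAC (not-a-constant).
Path A: 2, Path B: 2 -> equal
Result: constant -> 2

2


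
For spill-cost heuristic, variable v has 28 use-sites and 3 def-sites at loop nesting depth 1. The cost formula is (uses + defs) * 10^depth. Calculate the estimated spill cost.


uses + defs = 28 + 3 = 31
10^1 = 10
Spill cost = 31 * 10 = 310

310


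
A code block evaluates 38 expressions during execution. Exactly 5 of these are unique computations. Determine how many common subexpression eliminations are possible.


CSE count = total expressions - unique expressions
= 38 - 5 = 33

33


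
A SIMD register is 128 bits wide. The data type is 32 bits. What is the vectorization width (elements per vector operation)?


Width = SIMD bits / data type bits
= 128 / 32 = 4

4


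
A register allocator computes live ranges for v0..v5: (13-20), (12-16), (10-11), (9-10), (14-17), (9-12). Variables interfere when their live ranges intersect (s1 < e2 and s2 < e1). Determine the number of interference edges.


Check all pairs for overlapping intervals.
Two intervals (s1,e1) and (s2,e2) overlap if s1 < e2 and s2 < e1.
v0 (13-20) vs v1..v5: overlaps v1, v4 -> 2
v1 (12-16) vs v2..v5: overlaps v4 -> 1
v2 (10-11) vs v3..v5: overlaps v5 -> 1
v3 (9-10) vs v4..v5: overlaps v5 -> 1
v4 (14-17) vs v5: overlaps none -> 0
Total overlapping pairs = 2 + 1 + 1 + 1 + 0 = 5

5


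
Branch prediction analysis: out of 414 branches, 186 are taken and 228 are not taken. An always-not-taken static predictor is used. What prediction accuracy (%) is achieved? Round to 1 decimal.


Predictor: always-not-taken
Correct predictions = 228
Accuracy = 228 / 414 * 100 = 55.1%

55.1


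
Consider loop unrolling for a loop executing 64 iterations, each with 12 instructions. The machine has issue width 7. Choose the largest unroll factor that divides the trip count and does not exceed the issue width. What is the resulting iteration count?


Largest divisor of 64 <= 7 is 4
New iterations = 64 / 4 = 16

16


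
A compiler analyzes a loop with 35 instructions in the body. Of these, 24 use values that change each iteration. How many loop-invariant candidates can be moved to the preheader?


Invariant candidates = total - loop-dependent
= 35 - 24 = 11

11


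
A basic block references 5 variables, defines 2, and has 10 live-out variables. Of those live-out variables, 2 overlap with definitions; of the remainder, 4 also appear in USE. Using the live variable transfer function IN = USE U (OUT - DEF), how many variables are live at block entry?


OUT - DEF: 10 - 2 = 8
|IN| = |USE| + |OUT - DEF| - |USE ∩ (OUT - DEF)| = 5 + 8 - 4 = 9

9


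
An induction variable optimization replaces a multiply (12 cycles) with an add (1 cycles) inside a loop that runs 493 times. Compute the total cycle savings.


Per-iteration saving = 12 - 1 = 11
Total saved = 493 * 11 = 5423

5423


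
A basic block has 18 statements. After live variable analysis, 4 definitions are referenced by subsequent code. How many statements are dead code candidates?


Dead code = total statements - live definitions
= 18 - 4 = 14

14


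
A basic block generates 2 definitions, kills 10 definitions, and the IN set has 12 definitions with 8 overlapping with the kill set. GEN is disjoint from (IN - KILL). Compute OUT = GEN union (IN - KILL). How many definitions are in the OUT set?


IN - KILL: 12 - 8 = 4 surviving definitions
OUT = GEN + surviving = 2 + 4 = 6

6


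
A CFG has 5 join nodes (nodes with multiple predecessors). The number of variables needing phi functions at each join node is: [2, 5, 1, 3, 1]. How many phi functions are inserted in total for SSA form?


Total phi functions = sum of phi functions at each join node
= 2 + 5 + 1 + 3 + 1 = 12

12


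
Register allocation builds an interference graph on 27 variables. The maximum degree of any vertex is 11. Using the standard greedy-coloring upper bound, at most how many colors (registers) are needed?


Greedy coloring never needs more than (max_degree + 1) colors: when coloring a vertex, at most max_degree neighbors are already colored.
Upper bound = 11 + 1 = 12

12


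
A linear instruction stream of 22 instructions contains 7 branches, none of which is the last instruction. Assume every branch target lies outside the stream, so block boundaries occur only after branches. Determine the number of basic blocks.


With no in-sequence branch targets, the leaders are the first instruction plus the instruction after each branch.
Number of basic blocks = branches + 1
= 7 + 1 = 8

8


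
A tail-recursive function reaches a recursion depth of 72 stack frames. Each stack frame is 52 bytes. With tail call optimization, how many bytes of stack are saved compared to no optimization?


Without TCO: 72 * 52 = 3744 bytes
With TCO: reuse 1 frame = 52 bytes
Savings = 3744 - 52 = 3692

3692


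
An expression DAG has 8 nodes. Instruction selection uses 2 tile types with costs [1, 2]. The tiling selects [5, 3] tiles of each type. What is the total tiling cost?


Total cost = sum(count_i * cost_i)
= 5*1 + 3*2
= 11

11


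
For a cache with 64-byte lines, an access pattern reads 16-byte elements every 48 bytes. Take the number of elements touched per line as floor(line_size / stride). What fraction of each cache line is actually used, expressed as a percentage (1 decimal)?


Elements per cache line = floor(64 / 48) = 1
Bytes used = 1 * 16 = 16
Utilization = 16 / 64 * 100 = 25.0%

25.0


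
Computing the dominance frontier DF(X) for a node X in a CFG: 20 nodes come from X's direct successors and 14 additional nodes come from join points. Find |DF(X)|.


DF(X) = direct successor contributions + join point contributions
= 20 + 14 = 34

34


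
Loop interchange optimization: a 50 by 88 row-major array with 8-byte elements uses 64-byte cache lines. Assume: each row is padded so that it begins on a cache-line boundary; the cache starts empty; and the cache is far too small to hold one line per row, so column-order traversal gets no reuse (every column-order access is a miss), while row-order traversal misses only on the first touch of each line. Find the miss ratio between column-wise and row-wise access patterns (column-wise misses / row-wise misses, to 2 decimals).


Each row occupies 88 * 8 = 704 bytes and starts on a line boundary, so it spans ceil(704 / 64) = 11 cache lines.
Row-major traversal misses (one per line touched): 50 * ceil(88 * 8 / 64) = 550
Column-major traversal misses (no reuse, every access misses): 50 * 88 = 4400
Ratio = 4400 / 550 = 8.0

8.0


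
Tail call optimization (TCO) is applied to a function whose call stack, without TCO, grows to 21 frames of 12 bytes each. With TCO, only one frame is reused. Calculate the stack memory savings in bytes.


Without TCO: 21 * 12 = 252 bytes
With TCO: reuse 1 frame = 12 bytes
Savings = 252 - 12 = 240

240


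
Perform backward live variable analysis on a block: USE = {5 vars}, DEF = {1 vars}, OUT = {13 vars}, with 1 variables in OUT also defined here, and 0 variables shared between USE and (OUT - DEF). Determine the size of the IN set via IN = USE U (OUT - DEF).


OUT - DEF: 13 - 1 = 12
|IN| = |USE| + |OUT - DEF| - |USE ∩ (OUT - DEF)| = 5 + 12 - 0 = 17

17


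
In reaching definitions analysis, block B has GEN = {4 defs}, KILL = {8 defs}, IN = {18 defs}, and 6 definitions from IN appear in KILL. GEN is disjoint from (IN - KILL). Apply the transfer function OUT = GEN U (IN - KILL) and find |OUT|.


IN - KILL: 18 - 6 = 12 surviving definitions
OUT = GEN + surviving = 4 + 12 = 16

16


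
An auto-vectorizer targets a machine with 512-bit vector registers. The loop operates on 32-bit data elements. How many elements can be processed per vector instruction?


Width = SIMD bits / data type bits
= 512 / 32 = 16

16


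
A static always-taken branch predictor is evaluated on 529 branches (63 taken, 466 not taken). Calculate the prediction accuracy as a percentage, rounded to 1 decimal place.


Predictor: always-taken
Correct predictions = 63
Accuracy = 63 / 529 * 100 = 11.9%

11.9


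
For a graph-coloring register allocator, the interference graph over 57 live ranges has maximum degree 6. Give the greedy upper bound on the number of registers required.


Greedy coloring never needs more than (max_degree + 1) colors: when coloring a vertex, at most max_degree neighbors are already colored.
Upper bound = 6 + 1 = 7

7


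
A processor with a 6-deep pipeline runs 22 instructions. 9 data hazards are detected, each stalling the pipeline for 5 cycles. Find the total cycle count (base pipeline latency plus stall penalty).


Base cycles = 6 + 22 - 1 = 27
Total stalls = 9 * 5 = 45
Total = 27 + 45 = 72

72


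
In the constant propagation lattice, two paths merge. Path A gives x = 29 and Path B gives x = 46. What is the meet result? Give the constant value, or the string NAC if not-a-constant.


Meet operation: if both paths give the same constant, result is that constant; if they differ, result is NAC (not-a-constant).
Path A: 29, Path B: 46 -> differ
Result: not-a-constant -> NAC

NAC


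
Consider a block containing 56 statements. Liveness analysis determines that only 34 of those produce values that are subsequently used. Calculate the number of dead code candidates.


Dead code = total statements - live definitions
= 56 - 34 = 22

22


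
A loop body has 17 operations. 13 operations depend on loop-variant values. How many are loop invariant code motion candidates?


Invariant candidates = total - loop-dependent
= 17 - 13 = 4

4


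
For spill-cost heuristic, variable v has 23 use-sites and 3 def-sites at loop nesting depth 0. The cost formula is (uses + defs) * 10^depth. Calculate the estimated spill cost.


uses + defs = 23 + 3 = 26
10^0 = 1
Spill cost = 26 * 1 = 26

26


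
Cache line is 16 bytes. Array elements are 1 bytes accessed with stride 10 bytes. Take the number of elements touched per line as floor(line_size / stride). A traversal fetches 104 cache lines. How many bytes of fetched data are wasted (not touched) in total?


Elements per line = floor(16 / 10) = 1
Bytes used per line = 1 * 1 = 1
Wasted per line = 16 - 1 = 15
Total wasted = 15 * 104 = 1560

1560


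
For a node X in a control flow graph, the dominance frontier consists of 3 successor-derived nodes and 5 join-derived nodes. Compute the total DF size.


DF(X) = direct successor contributions + join point contributions
= 3 + 5 = 8

8


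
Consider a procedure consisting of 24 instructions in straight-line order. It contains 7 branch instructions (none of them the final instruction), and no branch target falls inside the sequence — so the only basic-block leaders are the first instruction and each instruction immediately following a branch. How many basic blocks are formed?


With no in-sequence branch targets, the leaders are the first instruction plus the instruction after each branch.
Number of basic blocks = branches + 1
= 7 + 1 = 8

8


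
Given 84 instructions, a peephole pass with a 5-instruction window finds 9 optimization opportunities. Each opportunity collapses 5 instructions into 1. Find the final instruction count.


Each match removes 4 instructions.
Total removed = 9 * 4 = 36
Remaining = 84 - 36 = 48

48


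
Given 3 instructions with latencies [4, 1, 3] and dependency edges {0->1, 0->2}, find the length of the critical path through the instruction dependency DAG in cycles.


Compute longest path through dependency graph: dist(Ik) = max over predecessors of dist + latency(Ik).
dist(I0) = latency 4 = 4
dist(I1) = dist(I0) + 1 = 4 + 1 = 5
dist(I2) = dist(I0) + 3 = 4 + 3 = 7
Critical path = max dist = 7

7


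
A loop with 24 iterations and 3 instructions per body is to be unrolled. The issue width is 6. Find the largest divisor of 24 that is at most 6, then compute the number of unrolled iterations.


Largest divisor of 24 <= 6 is 6
New iterations = 24 / 6 = 4

4


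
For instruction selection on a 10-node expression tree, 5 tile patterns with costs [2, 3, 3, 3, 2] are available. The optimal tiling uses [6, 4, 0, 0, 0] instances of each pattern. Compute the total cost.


Total cost = sum(count_i * cost_i)
= 6*2 + 4*3 + 0*3 + 0*3 + 0*2
= 24

24


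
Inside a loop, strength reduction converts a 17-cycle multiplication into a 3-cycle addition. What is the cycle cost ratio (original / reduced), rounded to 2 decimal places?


Ratio = mult_cost / add_cost = 17 / 3 = 5.67

5.67


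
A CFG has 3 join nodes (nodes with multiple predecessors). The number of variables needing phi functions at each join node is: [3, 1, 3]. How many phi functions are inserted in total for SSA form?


Total phi functions = sum of phi functions at each join node
= 3 + 1 + 3 = 7

7


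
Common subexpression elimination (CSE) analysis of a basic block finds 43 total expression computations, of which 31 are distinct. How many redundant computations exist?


CSE count = total expressions - unique expressions
= 43 - 31 = 12

12


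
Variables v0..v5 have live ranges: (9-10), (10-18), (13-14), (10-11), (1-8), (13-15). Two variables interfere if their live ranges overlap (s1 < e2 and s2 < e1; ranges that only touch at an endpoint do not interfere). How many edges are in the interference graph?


Check all pairs for overlapping intervals.
Two intervals (s1,e1) and (s2,e2) overlap if s1 < e2 and s2 < e1.
v0 (9-10) vs v1..v5: overlaps none -> 0
v1 (10-18) vs v2..v5: overlaps v2, v3, v5 -> 3
v2 (13-14) vs v3..v5: overlaps v5 -> 1
v3 (10-11) vs v4..v5: overlaps none -> 0
v4 (1-8) vs v5: overlaps none -> 0
Total overlapping pairs = 0 + 3 + 1 + 0 + 0 = 4

4


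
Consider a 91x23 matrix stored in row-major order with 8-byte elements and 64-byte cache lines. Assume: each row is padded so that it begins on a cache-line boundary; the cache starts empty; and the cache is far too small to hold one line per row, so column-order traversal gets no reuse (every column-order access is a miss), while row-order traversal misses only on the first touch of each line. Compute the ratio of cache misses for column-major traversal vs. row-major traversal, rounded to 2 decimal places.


Each row occupies 23 * 8 = 184 bytes and starts on a line boundary, so it spans ceil(184 / 64) = 3 cache lines.
Row-major traversal misses (one per line touched): 91 * ceil(23 * 8 / 64) = 273
Column-major traversal misses (no reuse, every access misses): 91 * 23 = 2093
Ratio = 2093 / 273 = 7.67

7.67


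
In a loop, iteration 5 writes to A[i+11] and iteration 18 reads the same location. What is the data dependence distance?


Distance = read iteration - write iteration
= 18 - 5 = 13

13


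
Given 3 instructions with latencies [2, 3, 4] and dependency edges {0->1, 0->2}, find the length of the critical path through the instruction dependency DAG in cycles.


Compute longest path through dependency graph: dist(Ik) = max over predecessors of dist + latency(Ik).
dist(I0) = latency 2 = 2
dist(I1) = dist(I0) + 3 = 2 + 3 = 5
dist(I2) = dist(I0) + 4 = 2 + 4 = 6
Critical path = max dist = 6

6


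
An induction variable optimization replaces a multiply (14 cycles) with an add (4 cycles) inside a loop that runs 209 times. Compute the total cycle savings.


Per-iteration saving = 14 - 4 = 10
Total saved = 209 * 10 = 2090

2090


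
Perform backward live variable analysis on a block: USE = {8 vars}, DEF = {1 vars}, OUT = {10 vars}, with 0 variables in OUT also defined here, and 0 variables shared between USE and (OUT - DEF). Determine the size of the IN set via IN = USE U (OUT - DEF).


OUT - DEF: 10 - 0 = 10
|IN| = |USE| + |OUT - DEF| - |USE ∩ (OUT - DEF)| = 8 + 10 - 0 = 18

18


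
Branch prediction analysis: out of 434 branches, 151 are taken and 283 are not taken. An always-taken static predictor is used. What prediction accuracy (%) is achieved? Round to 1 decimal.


Predictor: always-taken
Correct predictions = 151
Accuracy = 151 / 434 * 100 = 34.8%

34.8


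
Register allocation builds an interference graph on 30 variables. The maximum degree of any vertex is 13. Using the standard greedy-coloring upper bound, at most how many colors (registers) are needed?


Greedy coloring never needs more than (max_degree + 1) colors: when coloring a vertex, at most max_degree neighbors are already colored.
Upper bound = 13 + 1 = 14

14


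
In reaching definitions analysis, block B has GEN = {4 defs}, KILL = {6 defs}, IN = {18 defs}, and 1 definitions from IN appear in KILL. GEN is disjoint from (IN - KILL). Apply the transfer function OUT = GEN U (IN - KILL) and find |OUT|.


IN - KILL: 18 - 1 = 17 surviving definitions
OUT = GEN + surviving = 4 + 17 = 21

21


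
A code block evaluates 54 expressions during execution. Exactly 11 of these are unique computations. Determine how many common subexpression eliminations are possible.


CSE count = total expressions - unique expressions
= 54 - 11 = 43

43


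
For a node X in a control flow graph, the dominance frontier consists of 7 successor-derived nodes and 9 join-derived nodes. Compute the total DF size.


DF(X) = direct successor contributions + join point contributions
= 7 + 9 = 16

16


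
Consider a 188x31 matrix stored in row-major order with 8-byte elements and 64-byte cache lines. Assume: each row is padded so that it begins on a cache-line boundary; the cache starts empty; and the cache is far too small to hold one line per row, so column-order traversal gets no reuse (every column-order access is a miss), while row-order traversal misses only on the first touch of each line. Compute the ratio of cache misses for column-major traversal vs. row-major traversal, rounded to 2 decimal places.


Each row occupies 31 * 8 = 248 bytes and starts on a line boundary, so it spans ceil(248 / 64) = 4 cache lines.
Row-major traversal misses (one per line touched): 188 * ceil(31 * 8 / 64) = 752
Column-major traversal misses (no reuse, every access misses): 188 * 31 = 5828
Ratio = 5828 / 752 = 7.75

7.75


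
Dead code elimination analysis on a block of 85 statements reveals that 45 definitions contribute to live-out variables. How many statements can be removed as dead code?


Dead code = total statements - live definitions
= 85 - 45 = 40

40


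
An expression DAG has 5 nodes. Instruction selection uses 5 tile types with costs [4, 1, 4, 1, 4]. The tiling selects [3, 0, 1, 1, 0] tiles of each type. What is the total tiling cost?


Total cost = sum(count_i * cost_i)
= 3*4 + 0*1 + 1*4 + 1*1 + 0*4
= 17

17


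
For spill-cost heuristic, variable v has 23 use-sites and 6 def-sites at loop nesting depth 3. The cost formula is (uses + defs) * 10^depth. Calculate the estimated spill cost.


uses + defs = 23 + 6 = 29
10^3 = 1000
Spill cost = 29 * 1000 = 29000

29000


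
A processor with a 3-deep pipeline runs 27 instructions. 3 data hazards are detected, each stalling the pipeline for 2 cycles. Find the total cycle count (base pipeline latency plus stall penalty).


Base cycles = 3 + 27 - 1 = 29
Total stalls = 3 * 2 = 6
Total = 29 + 6 = 35

35


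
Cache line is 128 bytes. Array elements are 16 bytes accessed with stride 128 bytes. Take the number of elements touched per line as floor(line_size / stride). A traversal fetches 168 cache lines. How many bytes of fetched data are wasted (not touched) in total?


Elements per line = floor(128 / 128) = 1
Bytes used per line = 1 * 16 = 16
Wasted per line = 128 - 16 = 112
Total wasted = 112 * 168 = 18816

18816


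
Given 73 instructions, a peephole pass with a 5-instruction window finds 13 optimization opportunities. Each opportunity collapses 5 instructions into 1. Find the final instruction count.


Each match removes 4 instructions.
Total removed = 13 * 4 = 52
Remaining = 73 - 52 = 21

21


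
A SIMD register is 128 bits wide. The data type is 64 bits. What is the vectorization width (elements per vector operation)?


Width = SIMD bits / data type bits
= 128 / 64 = 2

2


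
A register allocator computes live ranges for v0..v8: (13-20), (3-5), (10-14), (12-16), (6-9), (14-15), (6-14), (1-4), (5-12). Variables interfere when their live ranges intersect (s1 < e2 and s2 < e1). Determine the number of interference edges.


Check all pairs for overlapping intervals.
Two intervals (s1,e1) and (s2,e2) overlap if s1 < e2 and s2 < e1.
v0 (13-20) vs v1..v8: overlaps v2, v3, v5, v6 -> 4
v1 (3-5) vs v2..v8: overlaps v7 -> 1
v2 (10-14) vs v3..v8: overlaps v3, v6, v8 -> 3
v3 (12-16) vs v4..v8: overlaps v5, v6 -> 2
v4 (6-9) vs v5..v8: overlaps v6, v8 -> 2
v5 (14-15) vs v6..v8: overlaps none -> 0
v6 (6-14) vs v7..v8: overlaps v8 -> 1
v7 (1-4) vs v8: overlaps none -> 0
Total overlapping pairs = 4 + 1 + 3 + 2 + 2 + 0 + 1 + 0 = 13

13


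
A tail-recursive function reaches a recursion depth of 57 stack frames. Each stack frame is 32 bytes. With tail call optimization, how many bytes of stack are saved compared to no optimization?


Without TCO: 57 * 32 = 1824 bytes
With TCO: reuse 1 frame = 32 bytes
Savings = 1824 - 32 = 1792

1792


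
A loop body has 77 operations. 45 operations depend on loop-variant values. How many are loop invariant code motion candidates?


Invariant candidates = total - loop-dependent
= 77 - 45 = 32

32


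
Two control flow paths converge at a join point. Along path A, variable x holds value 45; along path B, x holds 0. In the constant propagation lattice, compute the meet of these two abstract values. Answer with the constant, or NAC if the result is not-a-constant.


Meet operation: if both paths give the same constant, result is that constant; if they differ, result is NAC (not-a-constant).
Path A: 45, Path B: 0 -> differ
Result: not-a-constant -> NAC

NAC


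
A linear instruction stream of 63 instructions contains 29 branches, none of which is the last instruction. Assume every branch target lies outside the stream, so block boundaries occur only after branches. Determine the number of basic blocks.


With no in-sequence branch targets, the leaders are the first instruction plus the instruction after each branch.
Number of basic blocks = branches + 1
= 29 + 1 = 30

30


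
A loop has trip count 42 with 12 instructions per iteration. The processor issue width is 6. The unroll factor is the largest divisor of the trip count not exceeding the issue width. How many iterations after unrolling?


Largest divisor of 42 <= 6 is 6
New iterations = 42 / 6 = 7

7


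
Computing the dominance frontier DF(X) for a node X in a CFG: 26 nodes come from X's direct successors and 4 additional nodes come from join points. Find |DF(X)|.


DF(X) = direct successor contributions + join point contributions
= 26 + 4 = 30

30


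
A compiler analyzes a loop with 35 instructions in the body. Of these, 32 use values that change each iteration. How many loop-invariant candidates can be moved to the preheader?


Invariant candidates = total - loop-dependent
= 35 - 32 = 3

3


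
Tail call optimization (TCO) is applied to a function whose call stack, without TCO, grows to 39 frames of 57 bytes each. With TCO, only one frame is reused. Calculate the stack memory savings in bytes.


Without TCO: 39 * 57 = 2223 bytes
With TCO: reuse 1 frame = 57 bytes
Savings = 2223 - 57 = 2166

2166


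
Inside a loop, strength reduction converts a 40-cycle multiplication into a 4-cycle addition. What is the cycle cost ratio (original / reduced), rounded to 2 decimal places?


Ratio = mult_cost / add_cost = 40 / 4 = 10.0

10.0


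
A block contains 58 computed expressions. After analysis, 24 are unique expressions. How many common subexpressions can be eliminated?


CSE count = total expressions - unique expressions
= 58 - 24 = 34

34


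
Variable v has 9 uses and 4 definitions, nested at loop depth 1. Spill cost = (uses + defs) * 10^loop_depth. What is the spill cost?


uses + defs = 9 + 4 = 13
10^1 = 10
Spill cost = 13 * 10 = 130

130


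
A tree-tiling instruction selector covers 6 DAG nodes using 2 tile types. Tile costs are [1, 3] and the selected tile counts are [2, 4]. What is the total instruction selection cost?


Total cost = sum(count_i * cost_i)
= 2*1 + 4*3
= 14

14


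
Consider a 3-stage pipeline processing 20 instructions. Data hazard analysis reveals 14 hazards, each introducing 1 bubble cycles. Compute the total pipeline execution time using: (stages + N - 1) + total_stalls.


Base cycles = 3 + 20 - 1 = 22
Total stalls = 14 * 1 = 14
Total = 22 + 14 = 36

36


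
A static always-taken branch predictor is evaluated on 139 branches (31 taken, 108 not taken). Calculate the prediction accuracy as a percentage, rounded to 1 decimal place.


Predictor: always-taken
Correct predictions = 31
Accuracy = 31 / 139 * 100 = 22.3%

22.3


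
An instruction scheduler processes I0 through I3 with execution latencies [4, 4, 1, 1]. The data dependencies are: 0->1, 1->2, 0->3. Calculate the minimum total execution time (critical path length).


Compute longest path through dependency graph: dist(Ik) = max over predecessors of dist + latency(Ik).
dist(I0) = latency 4 = 4
dist(I1) = dist(I0) + 4 = 4 + 4 = 8
dist(I2) = dist(I1) + 1 = 8 + 1 = 9
dist(I3) = dist(I0) + 1 = 4 + 1 = 5
Critical path = max dist = 9

9


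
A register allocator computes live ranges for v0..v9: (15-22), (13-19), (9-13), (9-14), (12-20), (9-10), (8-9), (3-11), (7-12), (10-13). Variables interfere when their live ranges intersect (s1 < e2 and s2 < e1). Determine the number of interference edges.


Check all pairs for overlapping intervals.
Two intervals (s1,e1) and (s2,e2) overlap if s1 < e2 and s2 < e1.
v0 (15-22) vs v1..v9: overlaps v1, v4 -> 2
v1 (13-19) vs v2..v9: overlaps v3, v4 -> 2
v2 (9-13) vs v3..v9: overlaps v3, v4, v5, v7, v8, v9 -> 6
v3 (9-14) vs v4..v9: overlaps v4, v5, v7, v8, v9 -> 5
v4 (12-20) vs v5..v9: overlaps v9 -> 1
v5 (9-10) vs v6..v9: overlaps v7, v8 -> 2
v6 (8-9) vs v7..v9: overlaps v7, v8 -> 2
v7 (3-11) vs v8..v9: overlaps v8, v9 -> 2
v8 (7-12) vs v9: overlaps v9 -> 1
Total overlapping pairs = 2 + 2 + 6 + 5 + 1 + 2 + 2 + 2 + 1 = 23

23


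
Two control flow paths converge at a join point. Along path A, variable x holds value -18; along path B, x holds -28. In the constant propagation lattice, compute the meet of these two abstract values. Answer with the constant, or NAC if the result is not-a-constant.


Meet operation: if both paths give the same constant, result is that constant; if they differ, result is NAC (not-a-constant).
Path A: -18, Path B: -28 -> differ
Result: not-a-constant -> NAC

NAC


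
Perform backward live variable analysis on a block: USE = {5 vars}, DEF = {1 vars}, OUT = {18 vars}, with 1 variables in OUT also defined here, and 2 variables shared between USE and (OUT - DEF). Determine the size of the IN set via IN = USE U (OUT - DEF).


OUT - DEF: 18 - 1 = 17
|IN| = |USE| + |OUT - DEF| - |USE ∩ (OUT - DEF)| = 5 + 17 - 2 = 20

20


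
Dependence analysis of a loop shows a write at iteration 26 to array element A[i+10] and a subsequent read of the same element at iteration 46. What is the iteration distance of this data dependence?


Distance = read iteration - write iteration
= 46 - 26 = 20

20
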